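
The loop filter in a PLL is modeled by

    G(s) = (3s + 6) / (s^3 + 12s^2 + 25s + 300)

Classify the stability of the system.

marginally stable

The denominator s^3 + 12s^2 + 25s + 300 factors as (s^2 + 25)(s + 12), giving poles at s = 5j, -5j, -12.
Since the simple pole(s) at s = 5j, -5j lie on the jω-axis with none in the right half-plane, the system is marginally stable.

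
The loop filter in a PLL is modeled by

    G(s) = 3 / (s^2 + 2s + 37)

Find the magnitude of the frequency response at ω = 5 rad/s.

|G(j5)| ≈ 0.1921

Substitute s = j5: numerator = 3, denominator = 12 + j10.
|G(j5)| = |3| / |12 + j10| = 3 / 15.620 ≈ 0.1921.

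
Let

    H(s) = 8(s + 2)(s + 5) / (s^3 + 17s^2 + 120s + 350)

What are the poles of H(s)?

The poles are the roots of the denominator s^3 + 17s^2 + 120s + 350 = 0.
Trying s = -7: the polynomial evaluates to 0, so (s + 7) is a factor.
Dividing out leaves s^2 + 10s + 50 = 0.
The quadratic formula then gives s = -5 ± 5j.

s = -5 + 5j, -5 - 5j, -7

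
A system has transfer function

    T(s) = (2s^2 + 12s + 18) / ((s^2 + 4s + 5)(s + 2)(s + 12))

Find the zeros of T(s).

Set the numerator to zero: 2s^2 + 12s + 18 = 0, i.e. 2·(s^2 + 6s + 9) = 0.
Factoring: (s + 3)^2 = 0.

s = -3, -3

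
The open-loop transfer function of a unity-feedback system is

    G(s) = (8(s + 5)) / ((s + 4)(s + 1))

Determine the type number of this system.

The denominator has no factor of s at the origin — no free integrator — so this is a Type 0 system.

Type 0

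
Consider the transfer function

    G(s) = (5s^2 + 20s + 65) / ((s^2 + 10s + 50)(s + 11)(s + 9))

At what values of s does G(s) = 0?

Set the numerator to zero: 5s^2 + 20s + 65 = 0, i.e. 5·(s^2 + 4s + 13) = 0.
Factoring: (s^2 + 4s + 13) = 0.

s = -2 ± 3j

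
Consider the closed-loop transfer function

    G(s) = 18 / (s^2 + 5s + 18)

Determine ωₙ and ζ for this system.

Compare the denominator to the standard form s^2 + 2ζωₙs + ωₙ².
ωₙ² = 18, so ωₙ = √18 ≈ 4.243 rad/s.
2ζωₙ = 5, so ζ = 5/(2·√18) ≈ 0.5893.
With ζ = 0.5893 the response is underdamped.

ωₙ ≈ 4.243 rad/s, ζ ≈ 0.5893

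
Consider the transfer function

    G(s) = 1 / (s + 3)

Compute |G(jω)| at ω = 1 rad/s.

|G(j1)| ≈ 0.3162

Substitute s = j1: numerator = 1, denominator = 3 + j1.
|G(j1)| = |1| / |3 + j1| = 1 / 3.1623 ≈ 0.3162.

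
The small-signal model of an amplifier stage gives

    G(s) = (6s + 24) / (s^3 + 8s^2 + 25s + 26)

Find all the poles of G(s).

s = -3 ± 2j, -2

The poles are the roots of the denominator s^3 + 8s^2 + 25s + 26 = 0.
Trying s = -2: the polynomial evaluates to 0, so (s + 2) is a factor.
Dividing out leaves s^2 + 6s + 13 = 0.
The quadratic formula then gives s = -3 ± 2j.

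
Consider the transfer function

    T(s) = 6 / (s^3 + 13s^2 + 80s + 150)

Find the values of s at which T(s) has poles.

s = -5 + 5j, -5 - 5j, -3

The poles are the roots of the denominator s^3 + 13s^2 + 80s + 150 = 0.
Trying s = -3: the polynomial evaluates to 0, so (s + 3) is a factor.
Dividing out leaves s^2 + 10s + 50 = 0.
The quadratic formula then gives s = -5 ± 5j.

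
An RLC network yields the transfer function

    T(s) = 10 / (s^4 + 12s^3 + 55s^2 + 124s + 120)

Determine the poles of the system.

The poles are the roots of the denominator s^4 + 12s^3 + 55s^2 + 124s + 120 = 0.
Trying s = -5: the polynomial evaluates to 0, so (s + 5) is a factor.
Dividing out leaves s^3 + 7s^2 + 20s + 24 = 0.
This factors further as (s^2 + 4s + 8)(s + 3) = 0.

s = -2 + 2j, -2 - 2j, -5, -3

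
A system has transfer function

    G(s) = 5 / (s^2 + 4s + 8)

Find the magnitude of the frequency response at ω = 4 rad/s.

Substitute s = j4: numerator = 5, denominator = -8 + j16.
|G(j4)| = |5| / |-8 + j16| = 5 / 17.889 ≈ 0.2795.

|G(j4)| ≈ 0.2795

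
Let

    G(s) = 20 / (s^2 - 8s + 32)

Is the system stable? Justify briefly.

unstable

The poles can be read from the denominator factors: s = 4 ± 4j.
Since the pole(s) at s = 4 + 4j, 4 - 4j lie in the right half-plane, the system is unstable.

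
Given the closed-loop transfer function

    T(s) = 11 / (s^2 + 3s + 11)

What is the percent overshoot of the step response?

%OS ≈ 20.3%

Comparing s^2 + 3s + 11 to s^2 + 2ζωₙs + ωₙ²: ωₙ = √11 ≈ 3.317 rad/s and ζ = 3/(2·√11) ≈ 0.4523.
%OS = 100·exp(−πζ/√(1−ζ²)) = 100·exp(−π·0.4523/√(1−0.4523²)) ≈ 20.3%.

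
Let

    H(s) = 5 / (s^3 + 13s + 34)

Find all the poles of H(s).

The poles are the roots of the denominator s^3 + 13s + 34 = 0.
Trying s = -2: the polynomial evaluates to 0, so (s + 2) is a factor.
Dividing out leaves s^2 - 2s + 17 = 0.
The quadratic formula then gives s = 1 ± 4j.

s = 1 ± 4j, -2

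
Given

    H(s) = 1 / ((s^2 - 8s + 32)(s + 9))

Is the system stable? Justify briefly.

unstable

The poles can be read from the denominator factors: s = 4 + 4j, 4 - 4j, -9.
Since the pole(s) at s = 4 + 4j, 4 - 4j lie in the right half-plane, the system is unstable.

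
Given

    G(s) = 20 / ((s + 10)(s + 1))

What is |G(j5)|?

|G(j5)| ≈ 0.3508

Substitute s = j5: numerator = 20, denominator = -15 + j55.
|G(j5)| = |20| / |-15 + j55| = 20 / 57.009 ≈ 0.3508.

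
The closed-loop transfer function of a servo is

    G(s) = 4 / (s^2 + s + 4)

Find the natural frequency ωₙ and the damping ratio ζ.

Compare the denominator to the standard form s^2 + 2ζωₙs + ωₙ².
ωₙ² = 4, so ωₙ = 2 rad/s.
2ζωₙ = 1, so ζ = 1/(2·2) = 0.25.

ωₙ = 2 rad/s, ζ = 0.25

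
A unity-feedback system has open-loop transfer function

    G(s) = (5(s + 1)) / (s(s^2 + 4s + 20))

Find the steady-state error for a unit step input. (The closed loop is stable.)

G(s) has one pole at the origin.
This is a Type 1 system; for a step input the steady-state error is zero.

e_ss = 0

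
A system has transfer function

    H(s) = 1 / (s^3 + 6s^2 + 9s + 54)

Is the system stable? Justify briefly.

marginally stable

The denominator s^3 + 6s^2 + 9s + 54 factors as (s^2 + 9)(s + 6), giving poles at s = ±3j, -6.
Since the simple pole(s) at s = ±3j lie on the jω-axis with none in the right half-plane, the system is marginally stable.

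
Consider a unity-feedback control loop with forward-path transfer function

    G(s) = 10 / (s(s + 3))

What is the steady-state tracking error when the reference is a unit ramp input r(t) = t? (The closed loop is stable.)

G(s) has one pole at the origin.
This is a Type 1 system. Kv = lim_{s→0} s·G(s) = 10/3.
e_ss = 1/Kv = 1/(10/3) = 3/10 ≈ 0.3000.

e_ss = 0.3000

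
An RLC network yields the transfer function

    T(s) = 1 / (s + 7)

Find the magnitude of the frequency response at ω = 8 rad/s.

|T(j8)| ≈ 0.09407

Substitute s = j8: numerator = 1, denominator = 7 + j8.
|T(j8)| = |1| / |7 + j8| = 1 / 10.630 ≈ 0.09407.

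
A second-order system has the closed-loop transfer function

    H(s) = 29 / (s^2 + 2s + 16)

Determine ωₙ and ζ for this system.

ωₙ = 4 rad/s, ζ = 0.25

Compare the denominator to the standard form s^2 + 2ζωₙs + ωₙ².
ωₙ² = 16, so ωₙ = 4 rad/s.
2ζωₙ = 2, so ζ = 2/(2·4) = 0.25.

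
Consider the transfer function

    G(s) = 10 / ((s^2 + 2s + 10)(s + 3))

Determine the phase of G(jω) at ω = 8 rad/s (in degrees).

At s = j8: numerator = 10, denominator = -290 - j384.
∠G = ∠num − ∠den = 0° − (-127.06°) = 127.1°.

∠G(j8) ≈ 127.1°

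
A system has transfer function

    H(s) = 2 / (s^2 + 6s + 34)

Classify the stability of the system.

stable

The poles can be read from the denominator factors: s = -3 ± 5j.
Since all poles lie strictly in the left half-plane, the system is stable.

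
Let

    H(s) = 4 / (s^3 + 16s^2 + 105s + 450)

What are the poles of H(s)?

s = -3 + 6j, -3 - 6j, -10

The poles are the roots of the denominator s^3 + 16s^2 + 105s + 450 = 0.
Trying s = -10: the polynomial evaluates to 0, so (s + 10) is a factor.
Dividing out leaves s^2 + 6s + 45 = 0.
The quadratic formula then gives s = -3 ± 6j.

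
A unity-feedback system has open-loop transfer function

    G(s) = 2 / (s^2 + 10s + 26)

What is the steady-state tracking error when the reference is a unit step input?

e_ss = 0.9286

G(s) has no poles at the origin.
This is a Type 0 system. Kp = lim_{s→0} G(s) = 2/26 = 1/13.
e_ss = 1/(1 + Kp) = 1/(1 + 1/13) = 13/14 ≈ 0.9286.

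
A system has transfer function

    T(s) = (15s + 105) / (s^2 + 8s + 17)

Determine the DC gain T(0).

T(0) = 105/17 ≈ 6.176

Set s = 0: T(0) = (105) / (17) = 105/17.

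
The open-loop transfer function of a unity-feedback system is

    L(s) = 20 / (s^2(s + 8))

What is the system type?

The denominator has 2 factors of s at the origin (free integrators), so this is a Type 2 system.

Type 2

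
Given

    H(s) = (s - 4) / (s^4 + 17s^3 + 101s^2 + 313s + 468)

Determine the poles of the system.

s = -2 + 3j, -2 - 3j, -9, -4

The poles are the roots of the denominator s^4 + 17s^3 + 101s^2 + 313s + 468 = 0.
Trying s = -9: the polynomial evaluates to 0, so (s + 9) is a factor.
Dividing out leaves s^3 + 8s^2 + 29s + 52 = 0.
This factors further as (s^2 + 4s + 13)(s + 4) = 0.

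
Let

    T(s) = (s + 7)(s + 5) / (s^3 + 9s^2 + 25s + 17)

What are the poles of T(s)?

s = -4 + j, -4 - j, -1

The poles are the roots of the denominator s^3 + 9s^2 + 25s + 17 = 0.
Trying s = -1: the polynomial evaluates to 0, so (s + 1) is a factor.
Dividing out leaves s^2 + 8s + 17 = 0.
The quadratic formula then gives s = -4 ± 1j.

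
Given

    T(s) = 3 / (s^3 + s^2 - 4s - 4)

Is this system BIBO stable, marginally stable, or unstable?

The denominator s^3 + s^2 - 4s - 4 factors as (s - 2)(s + 1)(s + 2), giving poles at s = 2, -1, -2.
Since the pole(s) at s = 2 lie in the right half-plane, the system is unstable.

unstable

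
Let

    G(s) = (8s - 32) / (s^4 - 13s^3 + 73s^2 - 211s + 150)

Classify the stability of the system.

unstable

The denominator s^4 - 13s^3 + 73s^2 - 211s + 150 factors as (s - 1)(s - 6)(s^2 - 6s + 25), giving poles at s = 1, 6, 3 ± 4j.
Since the pole(s) at s = 1, 6, 3 ± 4j lie in the right half-plane, the system is unstable.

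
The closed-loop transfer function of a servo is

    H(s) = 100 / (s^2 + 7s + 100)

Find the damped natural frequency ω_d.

ω_d ≈ 9.367 rad/s

Comparing s^2 + 7s + 100 to s^2 + 2ζωₙs + ωₙ²: ωₙ = 10 rad/s and ζ = 7/(2·10) = 0.35.
ζωₙ = 7/2 = 3.5, so ω_d = ωₙ√(1−ζ²) = √(ωₙ² − (ζωₙ)²) = √(100 − 3.5²) = √87.75 ≈ 9.367 rad/s.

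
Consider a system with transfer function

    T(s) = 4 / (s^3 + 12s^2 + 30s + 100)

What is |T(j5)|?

Substitute s = j5: numerator = 4, denominator = -200 + j25.
|T(j5)| = |4| / |-200 + j25| = 4 / 201.56 ≈ 0.01985.

|T(j5)| ≈ 0.01985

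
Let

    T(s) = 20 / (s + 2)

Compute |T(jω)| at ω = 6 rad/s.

Substitute s = j6: numerator = 20, denominator = 2 + j6.
|T(j6)| = |20| / |2 + j6| = 20 / 6.3246 ≈ 3.162.

|T(j6)| ≈ 3.162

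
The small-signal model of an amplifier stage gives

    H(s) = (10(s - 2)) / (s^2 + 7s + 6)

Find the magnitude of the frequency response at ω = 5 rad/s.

Substitute s = j5: numerator = -20 + j50, denominator = -19 + j35.
|H(j5)| = |-20 + j50| / |-19 + j35| = 53.852 / 39.825 ≈ 1.352.

|H(j5)| ≈ 1.352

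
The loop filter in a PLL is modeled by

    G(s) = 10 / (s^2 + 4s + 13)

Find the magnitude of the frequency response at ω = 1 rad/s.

|G(j1)| ≈ 0.7906

Substitute s = j1: numerator = 10, denominator = 12 + j4.
|G(j1)| = |10| / |12 + j4| = 10 / 12.649 ≈ 0.7906.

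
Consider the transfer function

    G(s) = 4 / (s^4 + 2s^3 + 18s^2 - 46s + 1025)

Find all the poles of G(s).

The poles are the roots of the denominator s^4 + 2s^3 + 18s^2 - 46s + 1025 = 0.
No real roots exist; factor into two real quadratics: (s^2 + 8s + 41)(s^2 - 6s + 25) = 0.
Each quadratic gives a conjugate pair via the quadratic formula.

s = -4 ± 5j, 3 ± 4j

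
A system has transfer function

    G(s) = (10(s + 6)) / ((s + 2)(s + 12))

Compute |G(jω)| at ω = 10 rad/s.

|G(j10)| ≈ 0.7321

Substitute s = j10: numerator = 60 + j100, denominator = -76 + j140.
|G(j10)| = |60 + j100| / |-76 + j140| = 116.62 / 159.30 ≈ 0.7321.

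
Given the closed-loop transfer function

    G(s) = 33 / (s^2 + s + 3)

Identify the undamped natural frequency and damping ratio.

Compare the denominator to the standard form s^2 + 2ζωₙs + ωₙ².
ωₙ² = 3, so ωₙ = √3 ≈ 1.732 rad/s.
2ζωₙ = 1, so ζ = 1/(2·√3) ≈ 0.2887.
With ζ = 0.2887 the response is underdamped.

ωₙ ≈ 1.732 rad/s, ζ ≈ 0.2887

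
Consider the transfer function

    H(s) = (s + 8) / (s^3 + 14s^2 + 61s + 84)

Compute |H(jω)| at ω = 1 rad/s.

Substitute s = j1: numerator = 8 + j1, denominator = 70 + j60.
|H(j1)| = |8 + j1| / |70 + j60| = 8.0623 / 92.195 ≈ 0.08745.

|H(j1)| ≈ 0.08745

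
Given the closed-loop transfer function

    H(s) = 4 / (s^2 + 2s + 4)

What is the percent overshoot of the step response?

%OS ≈ 16.3%

Comparing s^2 + 2s + 4 to s^2 + 2ζωₙs + ωₙ²: ωₙ = 2 rad/s and ζ = 2/(2·2) = 0.5.
%OS = 100·exp(−πζ/√(1−ζ²)) = 100·exp(−π·0.5/√(1−0.5²)) ≈ 16.3%.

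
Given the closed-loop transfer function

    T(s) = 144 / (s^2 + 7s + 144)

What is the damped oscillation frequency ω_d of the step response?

ω_d ≈ 11.48 rad/s

Comparing s^2 + 7s + 144 to s^2 + 2ζωₙs + ωₙ²: ωₙ = 12 rad/s and ζ = 7/(2·12) ≈ 0.2917.
ζωₙ = 7/2 = 3.5, so ω_d = ωₙ√(1−ζ²) = √(ωₙ² − (ζωₙ)²) = √(144 − 3.5²) = √131.75 ≈ 11.48 rad/s.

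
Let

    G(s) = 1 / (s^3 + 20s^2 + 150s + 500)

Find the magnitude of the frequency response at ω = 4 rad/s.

Substitute s = j4: numerator = 1, denominator = 180 + j536.
|G(j4)| = |1| / |180 + j536| = 1 / 565.42 ≈ 0.001769.

|G(j4)| ≈ 0.001769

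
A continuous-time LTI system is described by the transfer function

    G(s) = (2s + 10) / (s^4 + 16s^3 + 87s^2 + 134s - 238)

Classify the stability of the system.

unstable

The denominator s^4 + 16s^3 + 87s^2 + 134s - 238 factors as (s - 1)(s^2 + 10s + 34)(s + 7), giving poles at s = 1, -5 ± 3j, -7.
Since the pole(s) at s = 1 lie in the right half-plane, the system is unstable.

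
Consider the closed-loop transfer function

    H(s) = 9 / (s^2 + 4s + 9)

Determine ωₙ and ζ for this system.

ωₙ = 3 rad/s, ζ ≈ 0.6667

Compare the denominator to the standard form s^2 + 2ζωₙs + ωₙ².
ωₙ² = 9, so ωₙ = 3 rad/s.
2ζωₙ = 4, so ζ = 4/(2·3) ≈ 0.6667.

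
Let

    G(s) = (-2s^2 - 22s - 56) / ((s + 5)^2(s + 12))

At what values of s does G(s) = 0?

Set the numerator to zero: -2s^2 - 22s - 56 = 0, i.e. -2·(s^2 + 11s + 28) = 0.
Factoring: (s + 4)(s + 7) = 0.

s = -4, -7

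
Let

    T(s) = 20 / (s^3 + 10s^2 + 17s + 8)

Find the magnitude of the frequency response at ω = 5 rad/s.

|T(j5)| ≈ 0.08154

Substitute s = j5: numerator = 20, denominator = -242 - j40.
|T(j5)| = |20| / |-242 - j40| = 20 / 245.28 ≈ 0.08154.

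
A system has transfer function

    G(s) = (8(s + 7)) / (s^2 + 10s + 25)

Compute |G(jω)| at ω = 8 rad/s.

|G(j8)| ≈ 0.9555

Substitute s = j8: numerator = 56 + j64, denominator = -39 + j80.
|G(j8)| = |56 + j64| / |-39 + j80| = 85.041 / 89 ≈ 0.9555.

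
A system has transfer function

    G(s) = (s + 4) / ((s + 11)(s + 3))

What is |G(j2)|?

|G(j2)| ≈ 0.1109

Substitute s = j2: numerator = 4 + j2, denominator = 29 + j28.
|G(j2)| = |4 + j2| / |29 + j28| = 4.4721 / 40.311 ≈ 0.1109.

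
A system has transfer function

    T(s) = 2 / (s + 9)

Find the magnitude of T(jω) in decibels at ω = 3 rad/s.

Substitute s = j3: numerator = 2, denominator = 9 + j3.
|T(j3)| = |2| / |9 + j3| = 2 / 9.4868 ≈ 0.2108.
In decibels: 20·log₁₀(0.2108) ≈ -13.5 dB.

|T(j3)|_dB ≈ -13.5 dB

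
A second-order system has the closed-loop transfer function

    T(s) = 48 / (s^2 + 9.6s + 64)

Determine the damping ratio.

ζ = 0.6

Compare the denominator to the standard form s^2 + 2ζωₙs + ωₙ².
ωₙ² = 64, so ωₙ = 8 rad/s.
2ζωₙ = 9.6, so ζ = 9.6/(2·8) = 0.6.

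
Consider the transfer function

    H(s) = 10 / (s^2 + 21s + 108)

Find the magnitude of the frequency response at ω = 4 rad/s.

Substitute s = j4: numerator = 10, denominator = 92 + j84.
|H(j4)| = |10| / |92 + j84| = 10 / 124.58 ≈ 0.08027.

|H(j4)| ≈ 0.08027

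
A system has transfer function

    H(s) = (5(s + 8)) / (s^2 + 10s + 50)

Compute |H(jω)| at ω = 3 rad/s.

Substitute s = j3: numerator = 40 + j15, denominator = 41 + j30.
|H(j3)| = |40 + j15| / |41 + j30| = 42.720 / 50.804 ≈ 0.8409.

|H(j3)| ≈ 0.8409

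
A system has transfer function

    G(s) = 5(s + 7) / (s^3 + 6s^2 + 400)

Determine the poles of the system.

The poles are the roots of the denominator s^3 + 6s^2 + 400 = 0.
Trying s = -10: the polynomial evaluates to 0, so (s + 10) is a factor.
Dividing out leaves s^2 - 4s + 40 = 0.
The quadratic formula then gives s = 2 ± 6j.

s = 2 + 6j, 2 - 6j, -10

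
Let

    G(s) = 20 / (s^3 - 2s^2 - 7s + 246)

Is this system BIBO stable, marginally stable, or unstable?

The denominator s^3 - 2s^2 - 7s + 246 factors as (s^2 - 8s + 41)(s + 6), giving poles at s = 4 ± 5j, -6.
Since the pole(s) at s = 4 + 5j, 4 - 5j lie in the right half-plane, the system is unstable.

unstable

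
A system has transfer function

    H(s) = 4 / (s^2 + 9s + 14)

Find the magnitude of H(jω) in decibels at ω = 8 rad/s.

|H(j8)|_dB ≈ -26.8 dB

Substitute s = j8: numerator = 4, denominator = -50 + j72.
|H(j8)| = |4| / |-50 + j72| = 4 / 87.658 ≈ 0.04563.
In decibels: 20·log₁₀(0.04563) ≈ -26.8 dB.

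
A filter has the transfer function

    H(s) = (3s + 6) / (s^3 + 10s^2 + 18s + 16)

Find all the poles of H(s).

The poles are the roots of the denominator s^3 + 10s^2 + 18s + 16 = 0.
Trying s = -8: the polynomial evaluates to 0, so (s + 8) is a factor.
Dividing out leaves s^2 + 2s + 2 = 0.
The quadratic formula then gives s = -1 ± 1j.

s = -1 ± j, -8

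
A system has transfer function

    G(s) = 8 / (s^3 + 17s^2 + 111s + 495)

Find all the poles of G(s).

The poles are the roots of the denominator s^3 + 17s^2 + 111s + 495 = 0.
Trying s = -11: the polynomial evaluates to 0, so (s + 11) is a factor.
Dividing out leaves s^2 + 6s + 45 = 0.
The quadratic formula then gives s = -3 ± 6j.

s = -3 + 6j, -3 - 6j, -11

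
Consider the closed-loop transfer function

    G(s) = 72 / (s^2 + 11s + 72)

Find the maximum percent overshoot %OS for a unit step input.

%OS ≈ 6.90%

Comparing s^2 + 11s + 72 to s^2 + 2ζωₙs + ωₙ²: ωₙ = √72 ≈ 8.485 rad/s and ζ = 11/(2·√72) ≈ 0.6482.
%OS = 100·exp(−πζ/√(1−ζ²)) = 100·exp(−π·0.6482/√(1−0.6482²)) ≈ 6.90%.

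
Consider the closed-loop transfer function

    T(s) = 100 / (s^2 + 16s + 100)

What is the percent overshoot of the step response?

%OS ≈ 1.52%

Comparing s^2 + 16s + 100 to s^2 + 2ζωₙs + ωₙ²: ωₙ = 10 rad/s and ζ = 16/(2·10) = 0.8.
%OS = 100·exp(−πζ/√(1−ζ²)) = 100·exp(−π·0.8/√(1−0.8²)) ≈ 1.52%.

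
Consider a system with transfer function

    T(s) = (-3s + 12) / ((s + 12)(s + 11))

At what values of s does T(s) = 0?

Set the numerator to zero: -3s + 12 = 0, i.e. -3·(s - 4) = 0.
So s = 4.

s = 4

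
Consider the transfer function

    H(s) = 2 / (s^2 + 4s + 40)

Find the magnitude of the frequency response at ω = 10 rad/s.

Substitute s = j10: numerator = 2, denominator = -60 + j40.
|H(j10)| = |2| / |-60 + j40| = 2 / 72.111 ≈ 0.02774.

|H(j10)| ≈ 0.02774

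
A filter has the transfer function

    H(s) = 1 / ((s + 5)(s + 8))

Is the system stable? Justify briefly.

stable

The poles can be read from the denominator factors: s = -5, -8.
Since all poles lie strictly in the left half-plane, the system is stable.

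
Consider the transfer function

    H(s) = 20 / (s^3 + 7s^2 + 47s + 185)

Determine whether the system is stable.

The denominator s^3 + 7s^2 + 47s + 185 factors as (s^2 + 2s + 37)(s + 5), giving poles at s = -1 ± 6j, -5.
Since all poles lie strictly in the left half-plane, the system is stable.

stable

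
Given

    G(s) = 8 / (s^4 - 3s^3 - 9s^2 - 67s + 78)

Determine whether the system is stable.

unstable

The denominator s^4 - 3s^3 - 9s^2 - 67s + 78 factors as (s - 6)(s^2 + 4s + 13)(s - 1), giving poles at s = 6, -2 ± 3j, 1.
Since the pole(s) at s = 6, 1 lie in the right half-plane, the system is unstable.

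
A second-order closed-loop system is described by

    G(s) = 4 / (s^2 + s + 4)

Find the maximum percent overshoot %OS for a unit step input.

%OS ≈ 44.4%

Comparing s^2 + s + 4 to s^2 + 2ζωₙs + ωₙ²: ωₙ = 2 rad/s and ζ = 1/(2·2) = 0.25.
%OS = 100·exp(−πζ/√(1−ζ²)) = 100·exp(−π·0.25/√(1−0.25²)) ≈ 44.4%.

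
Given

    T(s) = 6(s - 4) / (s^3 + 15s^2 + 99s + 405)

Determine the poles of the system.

The poles are the roots of the denominator s^3 + 15s^2 + 99s + 405 = 0.
Trying s = -9: the polynomial evaluates to 0, so (s + 9) is a factor.
Dividing out leaves s^2 + 6s + 45 = 0.
The quadratic formula then gives s = -3 ± 6j.

s = -3 + 6j, -3 - 6j, -9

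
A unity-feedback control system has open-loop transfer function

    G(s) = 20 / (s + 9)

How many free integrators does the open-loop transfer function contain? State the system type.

Type 0

The denominator has no factor of s at the origin — no free integrator — so this is a Type 0 system.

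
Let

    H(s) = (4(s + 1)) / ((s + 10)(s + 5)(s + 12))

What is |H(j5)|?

|H(j5)| ≈ 0.01985

Substitute s = j5: numerator = 4 + j20, denominator = -75 + j1025.
|H(j5)| = |4 + j20| / |-75 + j1025| = 20.396 / 1027.7 ≈ 0.01985.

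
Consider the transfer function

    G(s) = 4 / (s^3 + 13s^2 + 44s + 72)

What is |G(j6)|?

|G(j6)| ≈ 0.01003

Substitute s = j6: numerator = 4, denominator = -396 + j48.
|G(j6)| = |4| / |-396 + j48| = 4 / 398.90 ≈ 0.01003.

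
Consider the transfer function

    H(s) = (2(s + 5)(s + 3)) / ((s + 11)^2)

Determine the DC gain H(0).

At s = 0 each factor (s + a) contributes a and each (s^2 + bs + c) contributes c.
H(0) = 2·(5) · (3) / ((11) · (11)) = 30/121 = 30/121.

H(0) = 30/121 ≈ 0.2479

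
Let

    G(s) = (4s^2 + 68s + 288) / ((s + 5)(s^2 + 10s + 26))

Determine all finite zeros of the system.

Set the numerator to zero: 4s^2 + 68s + 288 = 0, i.e. 4·(s^2 + 17s + 72) = 0.
Factoring: (s + 8)(s + 9) = 0.

s = -8, -9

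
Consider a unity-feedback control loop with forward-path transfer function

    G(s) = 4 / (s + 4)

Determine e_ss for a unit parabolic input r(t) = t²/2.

e_ss = ∞

G(s) has no poles at the origin.
This is a Type 0 system; Ka = lim_{s→0} s^2·G(s) = 0, so the steady-state error for a parabola input is infinite.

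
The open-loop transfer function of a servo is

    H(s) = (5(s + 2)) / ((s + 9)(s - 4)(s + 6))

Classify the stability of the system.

unstable

The poles can be read from the denominator factors: s = -9, 4, -6.
Since the pole(s) at s = 4 lie in the right half-plane, the system is unstable.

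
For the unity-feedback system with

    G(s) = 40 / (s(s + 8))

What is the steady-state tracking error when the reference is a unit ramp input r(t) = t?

G(s) has one pole at the origin.
This is a Type 1 system. Kv = lim_{s→0} s·G(s) = 40/8 = 5.
e_ss = 1/Kv = 1/(5) = 1/5 ≈ 0.2000.

e_ss = 0.2000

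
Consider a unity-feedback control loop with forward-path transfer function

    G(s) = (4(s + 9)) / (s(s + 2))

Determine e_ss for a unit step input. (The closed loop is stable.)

G(s) has one pole at the origin.
This is a Type 1 system; for a step input the steady-state error is zero.

e_ss = 0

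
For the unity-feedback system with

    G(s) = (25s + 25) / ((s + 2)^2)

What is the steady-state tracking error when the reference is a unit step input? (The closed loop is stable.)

G(s) has no poles at the origin.
This is a Type 0 system. Kp = lim_{s→0} G(s) = 25/4.
e_ss = 1/(1 + Kp) = 1/(1 + 25/4) = 4/29 ≈ 0.1379.

e_ss = 0.1379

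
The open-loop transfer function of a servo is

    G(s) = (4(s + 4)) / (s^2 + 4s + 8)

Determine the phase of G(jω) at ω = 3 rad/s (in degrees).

∠G(j3) ≈ -57.89°

At s = j3: numerator = 16 + j12, denominator = -1 + j12.
∠G = ∠num − ∠den = 36.870° − (94.764°) = -57.89°.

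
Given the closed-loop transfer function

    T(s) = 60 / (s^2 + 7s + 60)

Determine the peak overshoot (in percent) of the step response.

Comparing s^2 + 7s + 60 to s^2 + 2ζωₙs + ωₙ²: ωₙ = √60 ≈ 7.746 rad/s and ζ = 7/(2·√60) ≈ 0.4518.
%OS = 100·exp(−πζ/√(1−ζ²)) = 100·exp(−π·0.4518/√(1−0.4518²)) ≈ 20.4%.

%OS ≈ 20.4%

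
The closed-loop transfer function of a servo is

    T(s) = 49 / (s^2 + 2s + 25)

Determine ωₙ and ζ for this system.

Compare the denominator to the standard form s^2 + 2ζωₙs + ωₙ².
ωₙ² = 25, so ωₙ = 5 rad/s.
2ζωₙ = 2, so ζ = 2/(2·5) = 0.2.
With ζ = 0.2 the response is underdamped.

ωₙ = 5 rad/s, ζ = 0.2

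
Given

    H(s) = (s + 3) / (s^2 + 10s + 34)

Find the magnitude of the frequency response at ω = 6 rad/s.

Substitute s = j6: numerator = 3 + j6, denominator = -2 + j60.
|H(j6)| = |3 + j6| / |-2 + j60| = 6.7082 / 60.033 ≈ 0.1117.

|H(j6)| ≈ 0.1117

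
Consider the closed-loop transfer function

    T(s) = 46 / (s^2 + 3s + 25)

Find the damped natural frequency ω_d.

ω_d ≈ 4.770 rad/s

Comparing s^2 + 3s + 25 to s^2 + 2ζωₙs + ωₙ²: ωₙ = 5 rad/s and ζ = 3/(2·5) = 0.3.
ζωₙ = 3/2 = 1.5, so ω_d = ωₙ√(1−ζ²) = √(ωₙ² − (ζωₙ)²) = √(25 − 1.5²) = √22.75 ≈ 4.770 rad/s.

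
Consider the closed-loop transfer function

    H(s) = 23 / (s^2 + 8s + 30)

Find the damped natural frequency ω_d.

Comparing s^2 + 8s + 30 to s^2 + 2ζωₙs + ωₙ²: ωₙ = √30 ≈ 5.477 rad/s and ζ = 8/(2·√30) ≈ 0.7303.
ζωₙ = 8/2 = 4, so ω_d = ωₙ√(1−ζ²) = √(ωₙ² − (ζωₙ)²) = √(30 − 4²) = √14 ≈ 3.742 rad/s.

ω_d ≈ 3.742 rad/s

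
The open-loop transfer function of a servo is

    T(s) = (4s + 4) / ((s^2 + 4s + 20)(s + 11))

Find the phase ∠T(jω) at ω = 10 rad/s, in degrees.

At s = j10: numerator = 4 + j40, denominator = -1280 - j360.
∠T = ∠num − ∠den = 84.289° − (-164.29°) = 248.6°, which wraps to -111.4°.

∠T(j10) ≈ -111.4°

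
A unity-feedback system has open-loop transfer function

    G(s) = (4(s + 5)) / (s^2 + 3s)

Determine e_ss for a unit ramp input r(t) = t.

e_ss = 0.1500

G(s) has one pole at the origin.
This is a Type 1 system. Kv = lim_{s→0} s·G(s) = 20/3.
e_ss = 1/Kv = 1/(20/3) = 3/20 ≈ 0.1500.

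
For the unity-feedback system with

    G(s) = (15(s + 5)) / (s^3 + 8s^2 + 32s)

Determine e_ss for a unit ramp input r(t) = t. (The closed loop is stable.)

G(s) has one pole at the origin.
This is a Type 1 system. Kv = lim_{s→0} s·G(s) = 75/32.
e_ss = 1/Kv = 1/(75/32) = 32/75 ≈ 0.4267.

e_ss = 0.4267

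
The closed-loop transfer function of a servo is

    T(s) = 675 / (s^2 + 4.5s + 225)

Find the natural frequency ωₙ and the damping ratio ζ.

Compare the denominator to the standard form s^2 + 2ζωₙs + ωₙ².
ωₙ² = 225, so ωₙ = 15 rad/s.
2ζωₙ = 4.5, so ζ = 4.5/(2·15) = 0.15.
With ζ = 0.15 the response is underdamped.

ωₙ = 15 rad/s, ζ = 0.15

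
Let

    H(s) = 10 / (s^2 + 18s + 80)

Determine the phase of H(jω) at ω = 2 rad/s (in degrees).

At s = j2: numerator = 10, denominator = 76 + j36.
∠H = ∠num − ∠den = 0° − (25.346°) = -25.35°.

∠H(j2) ≈ -25.35°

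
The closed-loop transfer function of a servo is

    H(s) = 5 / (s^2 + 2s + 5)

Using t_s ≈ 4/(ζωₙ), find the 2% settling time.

t_s ≈ 4 s

Comparing s^2 + 2s + 5 to s^2 + 2ζωₙs + ωₙ²: ωₙ = √5 ≈ 2.236 rad/s and ζ = 2/(2·√5) ≈ 0.4472.
ζωₙ = 2/2 = 1, so t_s ≈ 4/(ζωₙ) = 4/1 = 4 s.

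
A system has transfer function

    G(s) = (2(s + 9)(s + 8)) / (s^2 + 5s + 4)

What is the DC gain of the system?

Set s = 0: G(0) = (144) / (4) = 36.

G(0) = 36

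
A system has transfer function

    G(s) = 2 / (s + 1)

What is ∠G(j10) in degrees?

At s = j10: numerator = 2, denominator = 1 + j10.
∠G = ∠num − ∠den = 0° − (84.289°) = -84.29°.

∠G(j10) ≈ -84.29°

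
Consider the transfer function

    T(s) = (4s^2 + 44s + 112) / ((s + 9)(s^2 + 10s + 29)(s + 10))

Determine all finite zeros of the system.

s = -4, -7

Set the numerator to zero: 4s^2 + 44s + 112 = 0, i.e. 4·(s^2 + 11s + 28) = 0.
Factoring: (s + 4)(s + 7) = 0.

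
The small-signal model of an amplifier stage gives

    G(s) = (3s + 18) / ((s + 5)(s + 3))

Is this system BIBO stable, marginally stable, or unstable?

stable

The poles can be read from the denominator factors: s = -5, -3.
Since all poles lie strictly in the left half-plane, the system is stable.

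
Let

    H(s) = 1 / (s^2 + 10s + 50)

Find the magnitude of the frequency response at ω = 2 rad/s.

|H(j2)| ≈ 0.01994

Substitute s = j2: numerator = 1, denominator = 46 + j20.
|H(j2)| = |1| / |46 + j20| = 1 / 50.160 ≈ 0.01994.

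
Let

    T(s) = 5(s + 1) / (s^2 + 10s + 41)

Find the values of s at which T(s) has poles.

s = -5 ± 4j

The poles are the roots of the denominator s^2 + 10s + 41 = 0.
Using the quadratic formula: s = (-10 ± √(-64))/2 = -5 ± 4j.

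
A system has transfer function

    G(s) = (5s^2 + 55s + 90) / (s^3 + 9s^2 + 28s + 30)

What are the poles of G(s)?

The poles are the roots of the denominator s^3 + 9s^2 + 28s + 30 = 0.
Trying s = -3: the polynomial evaluates to 0, so (s + 3) is a factor.
Dividing out leaves s^2 + 6s + 10 = 0.
The quadratic formula then gives s = -3 ± 1j.

s = -3 ± j, -3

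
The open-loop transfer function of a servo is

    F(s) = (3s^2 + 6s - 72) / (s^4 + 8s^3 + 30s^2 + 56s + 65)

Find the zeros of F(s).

s = -6, 4

Set the numerator to zero: 3s^2 + 6s - 72 = 0, i.e. 3·(s^2 + 2s - 24) = 0.
Factoring: (s + 6)(s - 4) = 0.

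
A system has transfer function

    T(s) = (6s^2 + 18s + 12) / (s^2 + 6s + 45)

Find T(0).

Set s = 0: T(0) = (12) / (45) = 4/15.

T(0) = 4/15 ≈ 0.2667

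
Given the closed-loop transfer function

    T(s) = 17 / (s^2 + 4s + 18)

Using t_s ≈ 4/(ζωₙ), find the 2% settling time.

Comparing s^2 + 4s + 18 to s^2 + 2ζωₙs + ωₙ²: ωₙ = √18 ≈ 4.243 rad/s and ζ = 4/(2·√18) ≈ 0.4714.
ζωₙ = 4/2 = 2, so t_s ≈ 4/(ζωₙ) = 4/2 = 2 s.

t_s ≈ 2 s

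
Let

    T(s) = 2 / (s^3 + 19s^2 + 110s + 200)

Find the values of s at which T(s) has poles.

The poles are the roots of the denominator s^3 + 19s^2 + 110s + 200 = 0.
Trying s = -10: the polynomial evaluates to 0, so (s + 10) is a factor.
Dividing out leaves s^2 + 9s + 20 = 0.
Factoring the quadratic: (s + 5)(s + 4) = 0.

s = -10, -5, -4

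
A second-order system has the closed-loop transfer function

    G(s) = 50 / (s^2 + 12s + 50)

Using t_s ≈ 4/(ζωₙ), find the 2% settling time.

Comparing s^2 + 12s + 50 to s^2 + 2ζωₙs + ωₙ²: ωₙ = √50 ≈ 7.071 rad/s and ζ = 12/(2·√50) ≈ 0.8485.
ζωₙ = 12/2 = 6, so t_s ≈ 4/(ζωₙ) = 4/6 ≈ 0.6667 s.

t_s ≈ 0.6667 s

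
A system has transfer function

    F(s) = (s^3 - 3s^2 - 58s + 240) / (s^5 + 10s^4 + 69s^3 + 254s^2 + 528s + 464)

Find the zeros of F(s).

s = -8, 5, 6

Set the numerator to zero: s^3 - 3s^2 - 58s + 240 = 0.
Factoring: (s + 8)(s - 5)(s - 6) = 0.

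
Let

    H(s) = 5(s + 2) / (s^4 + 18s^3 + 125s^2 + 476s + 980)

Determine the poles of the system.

s = -2 ± 4j, -7, -7

The poles are the roots of the denominator s^4 + 18s^3 + 125s^2 + 476s + 980 = 0.
Trying s = -7: the polynomial evaluates to 0, so (s + 7) is a factor.
Dividing out leaves s^3 + 11s^2 + 48s + 140 = 0.
This factors further as (s^2 + 4s + 20)(s + 7) = 0.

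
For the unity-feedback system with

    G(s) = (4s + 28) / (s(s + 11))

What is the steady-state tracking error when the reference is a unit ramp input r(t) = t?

G(s) has one pole at the origin.
This is a Type 1 system. Kv = lim_{s→0} s·G(s) = 28/11.
e_ss = 1/Kv = 1/(28/11) = 11/28 ≈ 0.3929.

e_ss = 0.3929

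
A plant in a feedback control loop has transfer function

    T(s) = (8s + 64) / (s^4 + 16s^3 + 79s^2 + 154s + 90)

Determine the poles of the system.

s = -3 ± j, -1, -9

The poles are the roots of the denominator s^4 + 16s^3 + 79s^2 + 154s + 90 = 0.
Trying s = -1: the polynomial evaluates to 0, so (s + 1) is a factor.
Dividing out leaves s^3 + 15s^2 + 64s + 90 = 0.
This factors further as (s^2 + 6s + 10)(s + 9) = 0.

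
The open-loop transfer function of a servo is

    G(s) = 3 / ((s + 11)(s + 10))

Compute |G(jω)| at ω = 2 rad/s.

|G(j2)| ≈ 0.02631

Substitute s = j2: numerator = 3, denominator = 106 + j42.
|G(j2)| = |3| / |106 + j42| = 3 / 114.02 ≈ 0.02631.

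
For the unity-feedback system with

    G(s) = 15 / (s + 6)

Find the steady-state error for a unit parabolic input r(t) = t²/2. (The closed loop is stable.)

e_ss = ∞

G(s) has no poles at the origin.
This is a Type 0 system; Ka = lim_{s→0} s^2·G(s) = 0, so the steady-state error for a parabola input is infinite.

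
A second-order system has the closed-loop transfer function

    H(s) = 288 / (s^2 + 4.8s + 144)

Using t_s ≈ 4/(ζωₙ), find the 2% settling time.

t_s ≈ 1.667 s

Comparing s^2 + 4.8s + 144 to s^2 + 2ζωₙs + ωₙ²: ωₙ = 12 rad/s and ζ = 4.8/(2·12) = 0.2.
ζωₙ = 4.8/2 = 2.4, so t_s ≈ 4/(ζωₙ) = 4/2.4 ≈ 1.667 s.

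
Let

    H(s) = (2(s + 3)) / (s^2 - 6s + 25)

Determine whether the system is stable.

unstable

The poles can be read from the denominator factors: s = 3 + 4j, 3 - 4j.
Since the pole(s) at s = 3 ± 4j lie in the right half-plane, the system is unstable.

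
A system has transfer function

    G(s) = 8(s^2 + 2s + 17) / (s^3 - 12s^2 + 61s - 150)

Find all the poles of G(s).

The poles are the roots of the denominator s^3 - 12s^2 + 61s - 150 = 0.
Trying s = 6: the polynomial evaluates to 0, so (s - 6) is a factor.
Dividing out leaves s^2 - 6s + 25 = 0.
The quadratic formula then gives s = 3 ± 4j.

s = 3 + 4j, 3 - 4j, 6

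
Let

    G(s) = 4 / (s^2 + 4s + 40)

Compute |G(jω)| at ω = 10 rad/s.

Substitute s = j10: numerator = 4, denominator = -60 + j40.
|G(j10)| = |4| / |-60 + j40| = 4 / 72.111 ≈ 0.05547.

|G(j10)| ≈ 0.05547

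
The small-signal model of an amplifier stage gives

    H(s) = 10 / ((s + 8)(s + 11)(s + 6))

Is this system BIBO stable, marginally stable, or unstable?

The poles can be read from the denominator factors: s = -8, -11, -6.
Since all poles lie strictly in the left half-plane, the system is stable.

stable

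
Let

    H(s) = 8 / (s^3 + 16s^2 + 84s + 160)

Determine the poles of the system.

The poles are the roots of the denominator s^3 + 16s^2 + 84s + 160 = 0.
Trying s = -8: the polynomial evaluates to 0, so (s + 8) is a factor.
Dividing out leaves s^2 + 8s + 20 = 0.
The quadratic formula then gives s = -4 ± 2j.

s = -4 ± 2j, -8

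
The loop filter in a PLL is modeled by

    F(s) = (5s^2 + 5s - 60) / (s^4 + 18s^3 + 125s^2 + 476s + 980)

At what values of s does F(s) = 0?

s = 3, -4

Set the numerator to zero: 5s^2 + 5s - 60 = 0, i.e. 5·(s^2 + s - 12) = 0.
Factoring: (s - 3)(s + 4) = 0.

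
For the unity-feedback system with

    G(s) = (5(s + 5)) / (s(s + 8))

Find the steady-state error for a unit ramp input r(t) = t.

e_ss = 0.3200

G(s) has one pole at the origin.
This is a Type 1 system. Kv = lim_{s→0} s·G(s) = 25/8.
e_ss = 1/Kv = 1/(25/8) = 8/25 ≈ 0.3200.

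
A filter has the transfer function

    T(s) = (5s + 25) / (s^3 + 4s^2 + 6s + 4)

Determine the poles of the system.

s = -1 ± j, -2

The poles are the roots of the denominator s^3 + 4s^2 + 6s + 4 = 0.
Trying s = -2: the polynomial evaluates to 0, so (s + 2) is a factor.
Dividing out leaves s^2 + 2s + 2 = 0.
The quadratic formula then gives s = -1 ± 1j.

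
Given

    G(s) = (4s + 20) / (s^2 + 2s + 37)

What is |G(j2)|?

|G(j2)| ≈ 0.6480

Substitute s = j2: numerator = 20 + j8, denominator = 33 + j4.
|G(j2)| = |20 + j8| / |33 + j4| = 21.541 / 33.242 ≈ 0.6480.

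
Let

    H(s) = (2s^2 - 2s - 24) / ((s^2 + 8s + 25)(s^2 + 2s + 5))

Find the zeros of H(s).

Set the numerator to zero: 2s^2 - 2s - 24 = 0, i.e. 2·(s^2 - s - 12) = 0.
Factoring: (s + 3)(s - 4) = 0.

s = -3, 4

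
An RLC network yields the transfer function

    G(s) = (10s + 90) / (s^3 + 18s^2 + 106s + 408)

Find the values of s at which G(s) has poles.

s = -3 ± 5j, -12

The poles are the roots of the denominator s^3 + 18s^2 + 106s + 408 = 0.
Trying s = -12: the polynomial evaluates to 0, so (s + 12) is a factor.
Dividing out leaves s^2 + 6s + 34 = 0.
The quadratic formula then gives s = -3 ± 5j.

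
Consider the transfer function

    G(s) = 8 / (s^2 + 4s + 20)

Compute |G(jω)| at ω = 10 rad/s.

Substitute s = j10: numerator = 8, denominator = -80 + j40.
|G(j10)| = |8| / |-80 + j40| = 8 / 89.443 ≈ 0.08944.

|G(j10)| ≈ 0.08944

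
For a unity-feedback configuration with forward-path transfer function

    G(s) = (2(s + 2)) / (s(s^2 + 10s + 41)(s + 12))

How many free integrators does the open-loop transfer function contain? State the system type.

Type 1

The denominator has 1 factor of s at the origin (free integrator), so this is a Type 1 system.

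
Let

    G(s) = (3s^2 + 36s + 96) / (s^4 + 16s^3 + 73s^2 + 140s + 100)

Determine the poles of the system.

s = -2 ± j, -2, -10

The poles are the roots of the denominator s^4 + 16s^3 + 73s^2 + 140s + 100 = 0.
Trying s = -2: the polynomial evaluates to 0, so (s + 2) is a factor.
Dividing out leaves s^3 + 14s^2 + 45s + 50 = 0.
This factors further as (s^2 + 4s + 5)(s + 10) = 0.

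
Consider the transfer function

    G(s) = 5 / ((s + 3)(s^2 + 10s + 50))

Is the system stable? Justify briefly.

The poles can be read from the denominator factors: s = -3, -5 + 5j, -5 - 5j.
Since all poles lie strictly in the left half-plane, the system is stable.

stable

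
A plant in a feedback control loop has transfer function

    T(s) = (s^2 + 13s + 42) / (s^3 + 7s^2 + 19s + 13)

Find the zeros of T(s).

Set the numerator to zero: s^2 + 13s + 42 = 0.
Factoring: (s + 7)(s + 6) = 0.

s = -7, -6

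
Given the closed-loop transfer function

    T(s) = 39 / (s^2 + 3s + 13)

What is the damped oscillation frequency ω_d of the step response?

Comparing s^2 + 3s + 13 to s^2 + 2ζωₙs + ωₙ²: ωₙ = √13 ≈ 3.606 rad/s and ζ = 3/(2·√13) ≈ 0.4160.
ζωₙ = 3/2 = 1.5, so ω_d = ωₙ√(1−ζ²) = √(ωₙ² − (ζωₙ)²) = √(13 − 1.5²) = √10.75 ≈ 3.279 rad/s.

ω_d ≈ 3.279 rad/s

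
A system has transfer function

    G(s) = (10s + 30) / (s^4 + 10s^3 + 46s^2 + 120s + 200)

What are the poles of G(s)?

The poles are the roots of the denominator s^4 + 10s^3 + 46s^2 + 120s + 200 = 0.
No real roots exist; factor into two real quadratics: (s^2 + 2s + 10)(s^2 + 8s + 20) = 0.
Each quadratic gives a conjugate pair via the quadratic formula.

s = -1 + 3j, -1 - 3j, -4 + 2j, -4 - 2j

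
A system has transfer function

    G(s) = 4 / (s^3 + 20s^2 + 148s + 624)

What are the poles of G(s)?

The poles are the roots of the denominator s^3 + 20s^2 + 148s + 624 = 0.
Trying s = -12: the polynomial evaluates to 0, so (s + 12) is a factor.
Dividing out leaves s^2 + 8s + 52 = 0.
The quadratic formula then gives s = -4 ± 6j.

s = -4 ± 6j, -12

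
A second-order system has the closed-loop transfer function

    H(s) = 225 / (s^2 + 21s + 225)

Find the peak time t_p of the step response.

t_p ≈ 0.2933 s

Comparing s^2 + 21s + 225 to s^2 + 2ζωₙs + ωₙ²: ωₙ = 15 rad/s and ζ = 21/(2·15) = 0.7.
ζωₙ = 21/2 = 10.5, so ω_d = ωₙ√(1−ζ²) = √(ωₙ² − (ζωₙ)²) = √(225 − 10.5²) = √114.75 ≈ 10.71 rad/s.
t_p = π/ω_d = π/10.71 ≈ 0.2933 s.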